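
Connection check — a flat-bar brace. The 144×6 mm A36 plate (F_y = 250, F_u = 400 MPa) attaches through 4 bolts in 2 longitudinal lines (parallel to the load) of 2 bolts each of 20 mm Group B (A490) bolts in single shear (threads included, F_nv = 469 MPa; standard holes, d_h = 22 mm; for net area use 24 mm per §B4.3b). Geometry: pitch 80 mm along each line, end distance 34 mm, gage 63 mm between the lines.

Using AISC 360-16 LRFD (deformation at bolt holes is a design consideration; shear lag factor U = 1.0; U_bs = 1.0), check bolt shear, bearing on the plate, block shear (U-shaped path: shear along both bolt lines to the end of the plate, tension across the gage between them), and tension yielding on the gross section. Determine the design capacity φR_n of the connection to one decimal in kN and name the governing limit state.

Bolt shear: A_b = π(20)²/4 = 314.16 mm². φR_n = 0.75 × 469 × 314.16 × 4 × 1 = 442.0 kN.
Bearing (6 mm plate, F_u = 400 MPa): end bolts L_c = 34 − 22/2 = 23, R_n = min(1.2×23×6×400, 2.4×20×6×400) = 66.24 kN/bolt; interior L_c = 80 − 22 = 58, R_n = 115.2 kN/bolt. φR_n = 0.75 × (2×66.24 + 2×115.2) = 272.2 kN.
Block shear: shear path 2×[34+1×80] = 2×114 mm, A_gv = 1368, A_nv = 2×(114 − 1.5×24)×6 = 936 mm²; tension across gage: (63 − 1×24)×6 = 234 mm². R_n = min(0.6×400×936, 0.6×250×1368) + 1.0×400×234 = min(224.64, 205.2) + 93.6 = 298.8 kN. φR_n = 0.75 × 298.8 = 224.1 kN.
Tension yield (gross): A_g = 144×6 = 864 mm². φR_n = 0.90 × 250 × 864 = 194.4 kN.
Governing: min(442.0, 272.2, 224.1, 194.4) = 194.4 kN → gross-section yield.

194.4 kN (gross-section yield governs)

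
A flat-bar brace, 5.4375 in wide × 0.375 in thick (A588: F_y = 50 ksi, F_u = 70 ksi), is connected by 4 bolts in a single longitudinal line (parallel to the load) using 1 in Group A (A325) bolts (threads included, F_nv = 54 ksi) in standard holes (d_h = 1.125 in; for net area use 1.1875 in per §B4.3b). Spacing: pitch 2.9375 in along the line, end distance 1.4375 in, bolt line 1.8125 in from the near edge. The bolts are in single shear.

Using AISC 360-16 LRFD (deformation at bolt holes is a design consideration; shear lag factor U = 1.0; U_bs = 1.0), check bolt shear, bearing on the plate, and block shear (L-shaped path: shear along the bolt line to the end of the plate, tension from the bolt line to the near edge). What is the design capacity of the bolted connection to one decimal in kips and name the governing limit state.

96.0 kips (block shear governs)

Bolt shear: A_b = π(1)²/4 = 0.7854 in². φR_n = 0.75 × 54 × 0.7854 × 4 × 1 = 127.2 kips.
Bearing (0.375 in plate, F_u = 70 ksi): end bolts L_c = 1.4375 − 1.125/2 = 0.875, R_n = min(1.2×0.875×0.375×70, 2.4×1×0.375×70) = 27.563 kips/bolt; interior L_c = 2.9375 − 1.125 = 1.8125, R_n = 57.094 kips/bolt. φR_n = 0.75 × (1×27.563 + 3×57.094) = 149.1 kips.
Block shear: shear path 1×[1.4375+3×2.9375] = 1×10.25 in, A_gv = 3.8438, A_nv = 1×(10.25 − 3.5×1.1875)×0.375 = 2.2852 in²; tension to near edge: (1.8125 − 0.5×1.1875)×0.375 = 0.45703 in². R_n = min(0.6×70×2.2852, 0.6×50×3.8438) + 1.0×70×0.45703 = min(95.978, 115.31) + 31.992 = 127.97 kips. φR_n = 0.75 × 127.97 = 96.0 kips.
Governing: min(127.2, 149.1, 96.0) = 96.0 kips → block shear.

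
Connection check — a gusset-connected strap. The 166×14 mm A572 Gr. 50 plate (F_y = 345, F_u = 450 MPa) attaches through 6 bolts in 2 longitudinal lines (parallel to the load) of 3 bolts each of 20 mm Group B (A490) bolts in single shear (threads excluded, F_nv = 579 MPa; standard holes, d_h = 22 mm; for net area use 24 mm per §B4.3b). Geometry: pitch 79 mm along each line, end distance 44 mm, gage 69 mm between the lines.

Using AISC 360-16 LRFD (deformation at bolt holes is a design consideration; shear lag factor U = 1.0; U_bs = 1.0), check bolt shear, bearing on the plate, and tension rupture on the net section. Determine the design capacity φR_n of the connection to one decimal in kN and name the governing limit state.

557.6 kN (net-section rupture governs)

Bolt shear: A_b = π(20)²/4 = 314.16 mm². φR_n = 0.75 × 579 × 314.16 × 6 × 1 = 818.5 kN.
Bearing (14 mm plate, F_u = 450 MPa): end bolts L_c = 44 − 22/2 = 33, R_n = min(1.2×33×14×450, 2.4×20×14×450) = 249.48 kN/bolt; interior L_c = 79 − 22 = 57, R_n = 302.4 kN/bolt. φR_n = 0.75 × (2×249.48 + 4×302.4) = 1281.4 kN.
Tension rupture (net): A_n = (166 − 2×24)×14 = 1652 mm² (U = 1.0, A_e = A_n). φR_n = 0.75 × 450 × 1652 = 557.6 kN.
Governing: min(818.5, 1281.4, 557.6) = 557.6 kN → net-section rupture.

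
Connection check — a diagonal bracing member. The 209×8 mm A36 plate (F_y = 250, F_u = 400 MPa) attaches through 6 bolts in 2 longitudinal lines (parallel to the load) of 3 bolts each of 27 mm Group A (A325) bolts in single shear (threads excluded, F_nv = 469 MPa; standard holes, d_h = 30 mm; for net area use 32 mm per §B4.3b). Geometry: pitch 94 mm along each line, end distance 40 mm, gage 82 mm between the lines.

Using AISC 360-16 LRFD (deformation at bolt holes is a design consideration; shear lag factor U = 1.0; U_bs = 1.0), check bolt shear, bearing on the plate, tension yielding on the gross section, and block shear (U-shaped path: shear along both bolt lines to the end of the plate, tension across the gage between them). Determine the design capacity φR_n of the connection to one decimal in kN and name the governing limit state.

Bolt shear: A_b = π(27)²/4 = 572.56 mm². φR_n = 0.75 × 469 × 572.56 × 6 × 1 = 1208.4 kN.
Bearing (8 mm plate, F_u = 400 MPa): end bolts L_c = 40 − 30/2 = 25, R_n = min(1.2×25×8×400, 2.4×27×8×400) = 96 kN/bolt; interior L_c = 94 − 30 = 64, R_n = 207.36 kN/bolt. φR_n = 0.75 × (2×96 + 4×207.36) = 766.1 kN.
Tension yield (gross): A_g = 209×8 = 1672 mm². φR_n = 0.90 × 250 × 1672 = 376.2 kN.
Block shear: shear path 2×[40+2×94] = 2×228 mm, A_gv = 3648, A_nv = 2×(228 − 2.5×32)×8 = 2368 mm²; tension across gage: (82 − 1×32)×8 = 400 mm². R_n = min(0.6×400×2368, 0.6×250×3648) + 1.0×400×400 = min(568.32, 547.2) + 160 = 707.2 kN. φR_n = 0.75 × 707.2 = 530.4 kN.
Governing: min(1208.4, 766.1, 376.2, 530.4) = 376.2 kN → gross-section yield.

376.2 kN (gross-section yield governs)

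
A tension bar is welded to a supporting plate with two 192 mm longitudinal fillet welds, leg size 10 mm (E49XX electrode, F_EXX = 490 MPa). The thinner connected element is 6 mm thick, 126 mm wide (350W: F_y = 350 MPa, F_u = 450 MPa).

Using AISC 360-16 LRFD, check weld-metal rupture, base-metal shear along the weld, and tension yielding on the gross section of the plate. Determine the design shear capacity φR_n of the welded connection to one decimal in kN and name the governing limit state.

238.1 kN (gross-section yield governs)

Weld metal: throat = 0.707×10 = 7.07 mm, L = 2×192 = 384 mm. φR_n = 0.75 × 0.6 × 490 × 7.07 × 384 = 598.6 kN.
Base metal shear (6 mm plate): yield φR_n = 1.0×0.6×350×6×384 = 483.8 kN; rupture φR_n = 0.75×0.6×450×6×384 = 466.6 kN; take 466.6 kN (rupture).
Tension yield (gross): A_g = 126×6 = 756 mm². φR_n = 0.90 × 350 × 756 = 238.1 kN.
Governing: min(598.6, 466.6, 238.1) = 238.1 kN → gross-section yield.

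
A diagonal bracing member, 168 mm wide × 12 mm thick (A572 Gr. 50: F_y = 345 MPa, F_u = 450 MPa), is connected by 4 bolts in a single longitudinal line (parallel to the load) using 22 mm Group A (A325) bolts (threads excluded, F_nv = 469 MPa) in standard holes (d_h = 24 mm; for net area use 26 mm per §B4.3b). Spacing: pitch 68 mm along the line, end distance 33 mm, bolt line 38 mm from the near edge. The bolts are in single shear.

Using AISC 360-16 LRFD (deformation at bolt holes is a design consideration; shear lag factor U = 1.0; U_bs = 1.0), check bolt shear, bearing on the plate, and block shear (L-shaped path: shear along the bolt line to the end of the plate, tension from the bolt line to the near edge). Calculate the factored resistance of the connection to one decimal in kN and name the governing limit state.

456.0 kN (block shear governs)

Bolt shear: A_b = π(22)²/4 = 380.13 mm². φR_n = 0.75 × 469 × 380.13 × 4 × 1 = 534.8 kN.
Bearing (12 mm plate, F_u = 450 MPa): end bolts L_c = 33 − 24/2 = 21, R_n = min(1.2×21×12×450, 2.4×22×12×450) = 136.08 kN/bolt; interior L_c = 68 − 24 = 44, R_n = 285.12 kN/bolt. φR_n = 0.75 × (1×136.08 + 3×285.12) = 743.6 kN.
Block shear: shear path 1×[33+3×68] = 1×237 mm, A_gv = 2844, A_nv = 1×(237 − 3.5×26)×12 = 1752 mm²; tension to near edge: (38 − 0.5×26)×12 = 300 mm². R_n = min(0.6×450×1752, 0.6×345×2844) + 1.0×450×300 = min(473.04, 588.71) + 135 = 608.04 kN. φR_n = 0.75 × 608.04 = 456.0 kN.
Governing: min(534.8, 743.6, 456.0) = 456.0 kN → block shear.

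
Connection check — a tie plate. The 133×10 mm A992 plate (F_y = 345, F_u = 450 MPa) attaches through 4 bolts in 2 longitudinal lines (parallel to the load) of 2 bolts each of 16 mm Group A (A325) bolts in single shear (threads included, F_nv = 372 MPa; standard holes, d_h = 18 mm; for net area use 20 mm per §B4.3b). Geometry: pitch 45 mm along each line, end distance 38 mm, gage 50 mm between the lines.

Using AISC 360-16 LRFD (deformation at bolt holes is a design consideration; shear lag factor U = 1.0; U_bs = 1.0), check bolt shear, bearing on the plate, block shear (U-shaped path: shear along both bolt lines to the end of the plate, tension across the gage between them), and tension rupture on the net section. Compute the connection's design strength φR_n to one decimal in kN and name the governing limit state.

224.4 kN (bolt shear governs)

Bolt shear: A_b = π(16)²/4 = 201.06 mm². φR_n = 0.75 × 372 × 201.06 × 4 × 1 = 224.4 kN.
Bearing (10 mm plate, F_u = 450 MPa): end bolts L_c = 38 − 18/2 = 29, R_n = min(1.2×29×10×450, 2.4×16×10×450) = 156.6 kN/bolt; interior L_c = 45 − 18 = 27, R_n = 145.8 kN/bolt. φR_n = 0.75 × (2×156.6 + 2×145.8) = 453.6 kN.
Block shear: shear path 2×[38+1×45] = 2×83 mm, A_gv = 1660, A_nv = 2×(83 − 1.5×20)×10 = 1060 mm²; tension across gage: (50 − 1×20)×10 = 300 mm². R_n = min(0.6×450×1060, 0.6×345×1660) + 1.0×450×300 = min(286.2, 343.62) + 135 = 421.2 kN. φR_n = 0.75 × 421.2 = 315.9 kN.
Tension rupture (net): A_n = (133 − 2×20)×10 = 930 mm² (U = 1.0, A_e = A_n). φR_n = 0.75 × 450 × 930 = 313.9 kN.
Governing: min(224.4, 453.6, 315.9, 313.9) = 224.4 kN → bolt shear.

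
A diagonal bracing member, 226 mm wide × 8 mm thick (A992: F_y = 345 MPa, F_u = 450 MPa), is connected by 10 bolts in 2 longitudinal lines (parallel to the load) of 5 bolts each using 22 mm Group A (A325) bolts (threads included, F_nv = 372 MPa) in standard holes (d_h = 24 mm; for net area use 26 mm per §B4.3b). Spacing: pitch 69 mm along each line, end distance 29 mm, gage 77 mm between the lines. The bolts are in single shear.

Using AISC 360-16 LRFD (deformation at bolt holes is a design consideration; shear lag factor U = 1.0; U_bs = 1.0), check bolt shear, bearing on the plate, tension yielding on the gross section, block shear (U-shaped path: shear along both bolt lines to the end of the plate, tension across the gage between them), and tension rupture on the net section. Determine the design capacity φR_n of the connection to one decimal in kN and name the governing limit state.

469.8 kN (net-section rupture governs)

Bolt shear: A_b = π(22)²/4 = 380.13 mm². φR_n = 0.75 × 372 × 380.13 × 10 × 1 = 1060.6 kN.
Bearing (8 mm plate, F_u = 450 MPa): end bolts L_c = 29 − 24/2 = 17, R_n = min(1.2×17×8×450, 2.4×22×8×450) = 73.44 kN/bolt; interior L_c = 69 − 24 = 45, R_n = 190.08 kN/bolt. φR_n = 0.75 × (2×73.44 + 8×190.08) = 1250.6 kN.
Tension yield (gross): A_g = 226×8 = 1808 mm². φR_n = 0.90 × 345 × 1808 = 561.4 kN.
Block shear: shear path 2×[29+4×69] = 2×305 mm, A_gv = 4880, A_nv = 2×(305 − 4.5×26)×8 = 3008 mm²; tension across gage: (77 − 1×26)×8 = 408 mm². R_n = min(0.6×450×3008, 0.6×345×4880) + 1.0×450×408 = min(812.16, 1010.2) + 183.6 = 995.76 kN. φR_n = 0.75 × 995.76 = 746.8 kN.
Tension rupture (net): A_n = (226 − 2×26)×8 = 1392 mm² (U = 1.0, A_e = A_n). φR_n = 0.75 × 450 × 1392 = 469.8 kN.
Governing: min(1060.6, 1250.6, 561.4, 746.8, 469.8) = 469.8 kN → net-section rupture.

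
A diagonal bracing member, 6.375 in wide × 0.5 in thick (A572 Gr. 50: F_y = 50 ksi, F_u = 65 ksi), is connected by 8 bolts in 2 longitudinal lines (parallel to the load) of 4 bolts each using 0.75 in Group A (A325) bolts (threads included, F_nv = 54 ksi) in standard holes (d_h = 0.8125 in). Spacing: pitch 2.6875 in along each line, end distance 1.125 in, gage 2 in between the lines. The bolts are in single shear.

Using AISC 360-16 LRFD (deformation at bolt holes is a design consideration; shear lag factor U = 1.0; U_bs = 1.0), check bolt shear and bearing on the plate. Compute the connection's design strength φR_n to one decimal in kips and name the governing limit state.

143.1 kips (bolt shear governs)

Bolt shear: A_b = π(0.75)²/4 = 0.44179 in². φR_n = 0.75 × 54 × 0.44179 × 8 × 1 = 143.1 kips.
Bearing (0.5 in plate, F_u = 65 ksi): end bolts L_c = 1.125 − 0.8125/2 = 0.71875, R_n = min(1.2×0.71875×0.5×65, 2.4×0.75×0.5×65) = 28.031 kips/bolt; interior L_c = 2.6875 − 0.8125 = 1.875, R_n = 58.5 kips/bolt. φR_n = 0.75 × (2×28.031 + 6×58.5) = 305.3 kips.
Governing: min(143.1, 305.3) = 143.1 kips → bolt shear.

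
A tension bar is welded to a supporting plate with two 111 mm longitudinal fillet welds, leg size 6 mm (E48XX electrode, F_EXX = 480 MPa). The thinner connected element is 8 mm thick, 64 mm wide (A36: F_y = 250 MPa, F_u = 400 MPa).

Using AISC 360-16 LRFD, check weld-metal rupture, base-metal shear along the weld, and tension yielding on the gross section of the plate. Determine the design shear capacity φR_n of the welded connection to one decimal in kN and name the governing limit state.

Weld metal: throat = 0.707×6 = 4.242 mm, L = 2×111 = 222 mm. φR_n = 0.75 × 0.6 × 480 × 4.242 × 222 = 203.4 kN.
Base metal shear (8 mm plate): yield φR_n = 1.0×0.6×250×8×222 = 266.4 kN; rupture φR_n = 0.75×0.6×400×8×222 = 319.7 kN; take 266.4 kN (yield).
Tension yield (gross): A_g = 64×8 = 512 mm². φR_n = 0.90 × 250 × 512 = 115.2 kN.
Governing: min(203.4, 266.4, 115.2) = 115.2 kN → gross-section yield.

115.2 kN (gross-section yield governs)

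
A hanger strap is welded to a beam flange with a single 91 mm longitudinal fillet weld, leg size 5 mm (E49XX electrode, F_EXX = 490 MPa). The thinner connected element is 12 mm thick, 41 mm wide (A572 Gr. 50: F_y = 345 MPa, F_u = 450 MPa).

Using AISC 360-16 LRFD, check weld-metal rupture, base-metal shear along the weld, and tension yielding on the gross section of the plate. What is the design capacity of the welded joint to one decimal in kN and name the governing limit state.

Weld metal: throat = 0.707×5 = 3.535 mm, L = 91 mm. φR_n = 0.75 × 0.6 × 490 × 3.535 × 91 = 70.9 kN.
Base metal shear (12 mm plate): yield φR_n = 1.0×0.6×345×12×91 = 226.0 kN; rupture φR_n = 0.75×0.6×450×12×91 = 221.1 kN; take 221.1 kN (rupture).
Tension yield (gross): A_g = 41×12 = 492 mm². φR_n = 0.90 × 345 × 492 = 152.8 kN.
Governing: min(70.9, 221.1, 152.8) = 70.9 kN → weld metal.

70.9 kN (weld metal governs)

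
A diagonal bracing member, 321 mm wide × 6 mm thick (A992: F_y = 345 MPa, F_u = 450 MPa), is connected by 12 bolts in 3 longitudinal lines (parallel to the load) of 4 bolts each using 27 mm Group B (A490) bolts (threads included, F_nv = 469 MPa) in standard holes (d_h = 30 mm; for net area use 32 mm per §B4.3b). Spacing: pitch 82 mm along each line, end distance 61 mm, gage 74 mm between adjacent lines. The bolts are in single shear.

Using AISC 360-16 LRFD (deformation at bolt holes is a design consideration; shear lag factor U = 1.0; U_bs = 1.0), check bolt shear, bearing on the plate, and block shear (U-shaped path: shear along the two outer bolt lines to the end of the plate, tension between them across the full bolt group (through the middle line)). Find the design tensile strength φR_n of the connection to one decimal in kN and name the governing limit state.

Bolt shear: A_b = π(27)²/4 = 572.56 mm². φR_n = 0.75 × 469 × 572.56 × 12 × 1 = 2416.8 kN.
Bearing (6 mm plate, F_u = 450 MPa): end bolts L_c = 61 − 30/2 = 46, R_n = min(1.2×46×6×450, 2.4×27×6×450) = 149.04 kN/bolt; interior L_c = 82 − 30 = 52, R_n = 168.48 kN/bolt. φR_n = 0.75 × (3×149.04 + 9×168.48) = 1472.6 kN.
Block shear: shear path 2×[61+3×82] = 2×307 mm, A_gv = 3684, A_nv = 2×(307 − 3.5×32)×6 = 2340 mm²; tension across gage: (148 − 2×32)×6 = 504 mm². R_n = min(0.6×450×2340, 0.6×345×3684) + 1.0×450×504 = min(631.8, 762.59) + 226.8 = 858.6 kN. φR_n = 0.75 × 858.6 = 644.0 kN.
Governing: min(2416.8, 1472.6, 644.0) = 644.0 kN → block shear.

644.0 kN (block shear governs)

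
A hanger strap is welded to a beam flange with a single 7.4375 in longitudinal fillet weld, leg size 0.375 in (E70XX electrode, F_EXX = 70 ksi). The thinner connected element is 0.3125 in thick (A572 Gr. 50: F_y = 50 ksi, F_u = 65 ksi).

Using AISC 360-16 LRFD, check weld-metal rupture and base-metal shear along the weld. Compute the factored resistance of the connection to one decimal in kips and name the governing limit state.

Weld metal: throat = 0.707×0.375 = 0.26513 in, L = 7.4375 in. φR_n = 0.75 × 0.6 × 70 × 0.26513 × 7.4375 = 62.1 kips.
Base metal shear (0.3125 in plate): yield φR_n = 1.0×0.6×50×0.3125×7.4375 = 69.7 kips; rupture φR_n = 0.75×0.6×65×0.3125×7.4375 = 68.0 kips; take 68.0 kips (rupture).
Governing: min(62.1, 68.0) = 62.1 kips → weld metal.

62.1 kips (weld metal governs)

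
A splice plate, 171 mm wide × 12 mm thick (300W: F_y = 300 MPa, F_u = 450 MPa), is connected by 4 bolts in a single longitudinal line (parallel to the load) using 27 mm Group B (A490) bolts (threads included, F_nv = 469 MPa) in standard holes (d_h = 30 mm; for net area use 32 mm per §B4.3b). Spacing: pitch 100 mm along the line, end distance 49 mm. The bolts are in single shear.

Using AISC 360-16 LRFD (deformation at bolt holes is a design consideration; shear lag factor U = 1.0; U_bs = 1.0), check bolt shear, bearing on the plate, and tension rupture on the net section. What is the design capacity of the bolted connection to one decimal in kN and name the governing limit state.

Bolt shear: A_b = π(27)²/4 = 572.56 mm². φR_n = 0.75 × 469 × 572.56 × 4 × 1 = 805.6 kN.
Bearing (12 mm plate, F_u = 450 MPa): end bolts L_c = 49 − 30/2 = 34, R_n = min(1.2×34×12×450, 2.4×27×12×450) = 220.32 kN/bolt; interior L_c = 100 − 30 = 70, R_n = 349.92 kN/bolt. φR_n = 0.75 × (1×220.32 + 3×349.92) = 952.6 kN.
Tension rupture (net): A_n = (171 − 1×32)×12 = 1668 mm² (U = 1.0, A_e = A_n). φR_n = 0.75 × 450 × 1668 = 563.0 kN.
Governing: min(805.6, 952.6, 563.0) = 563.0 kN → net-section rupture.

563.0 kN (net-section rupture governs)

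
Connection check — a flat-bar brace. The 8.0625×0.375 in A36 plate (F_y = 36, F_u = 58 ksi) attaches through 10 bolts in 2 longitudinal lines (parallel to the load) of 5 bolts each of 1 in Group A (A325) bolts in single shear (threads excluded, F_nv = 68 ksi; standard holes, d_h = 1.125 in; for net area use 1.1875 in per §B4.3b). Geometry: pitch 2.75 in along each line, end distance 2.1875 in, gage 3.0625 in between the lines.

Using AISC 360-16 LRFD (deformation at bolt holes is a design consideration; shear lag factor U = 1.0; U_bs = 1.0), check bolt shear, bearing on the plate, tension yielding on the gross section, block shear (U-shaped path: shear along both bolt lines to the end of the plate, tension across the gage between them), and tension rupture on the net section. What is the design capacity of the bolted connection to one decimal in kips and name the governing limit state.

92.8 kips (net-section rupture governs)

Bolt shear: A_b = π(1)²/4 = 0.7854 in². φR_n = 0.75 × 68 × 0.7854 × 10 × 1 = 400.6 kips.
Bearing (0.375 in plate, F_u = 58 ksi): end bolts L_c = 2.1875 − 1.125/2 = 1.625, R_n = min(1.2×1.625×0.375×58, 2.4×1×0.375×58) = 42.413 kips/bolt; interior L_c = 2.75 − 1.125 = 1.625, R_n = 42.413 kips/bolt. φR_n = 0.75 × (2×42.413 + 8×42.413) = 318.1 kips.
Tension yield (gross): A_g = 8.0625×0.375 = 3.0234 in². φR_n = 0.90 × 36 × 3.0234 = 98.0 kips.
Block shear: shear path 2×[2.1875+4×2.75] = 2×13.1875 in, A_gv = 9.8906, A_nv = 2×(13.1875 − 4.5×1.1875)×0.375 = 5.8828 in²; tension across gage: (3.0625 − 1×1.1875)×0.375 = 0.70313 in². R_n = min(0.6×58×5.8828, 0.6×36×9.8906) + 1.0×58×0.70313 = min(204.72, 213.64) + 40.782 = 245.5 kips. φR_n = 0.75 × 245.5 = 184.1 kips.
Tension rupture (net): A_n = (8.0625 − 2×1.1875)×0.375 = 2.1328 in² (U = 1.0, A_e = A_n). φR_n = 0.75 × 58 × 2.1328 = 92.8 kips.
Governing: min(400.6, 318.1, 98.0, 184.1, 92.8) = 92.8 kips → net-section rupture.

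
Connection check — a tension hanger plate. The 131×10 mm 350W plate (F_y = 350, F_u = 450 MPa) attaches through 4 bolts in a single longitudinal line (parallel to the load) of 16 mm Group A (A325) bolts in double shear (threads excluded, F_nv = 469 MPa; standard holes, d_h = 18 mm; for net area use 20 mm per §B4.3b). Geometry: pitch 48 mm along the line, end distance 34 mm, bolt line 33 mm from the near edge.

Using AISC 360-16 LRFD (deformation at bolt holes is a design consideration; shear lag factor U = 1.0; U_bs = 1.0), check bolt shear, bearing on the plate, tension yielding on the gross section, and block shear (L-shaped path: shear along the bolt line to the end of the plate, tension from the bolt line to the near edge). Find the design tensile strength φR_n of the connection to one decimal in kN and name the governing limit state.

296.3 kN (block shear governs)

Bolt shear: A_b = π(16)²/4 = 201.06 mm². φR_n = 0.75 × 469 × 201.06 × 4 × 2 = 565.8 kN.
Bearing (10 mm plate, F_u = 450 MPa): end bolts L_c = 34 − 18/2 = 25, R_n = min(1.2×25×10×450, 2.4×16×10×450) = 135 kN/bolt; interior L_c = 48 − 18 = 30, R_n = 162 kN/bolt. φR_n = 0.75 × (1×135 + 3×162) = 465.8 kN.
Tension yield (gross): A_g = 131×10 = 1310 mm². φR_n = 0.90 × 350 × 1310 = 412.7 kN.
Block shear: shear path 1×[34+3×48] = 1×178 mm, A_gv = 1780, A_nv = 1×(178 − 3.5×20)×10 = 1080 mm²; tension to near edge: (33 − 0.5×20)×10 = 230 mm². R_n = min(0.6×450×1080, 0.6×350×1780) + 1.0×450×230 = min(291.6, 373.8) + 103.5 = 395.1 kN. φR_n = 0.75 × 395.1 = 296.3 kN.
Governing: min(565.8, 465.8, 412.7, 296.3) = 296.3 kN → block shear.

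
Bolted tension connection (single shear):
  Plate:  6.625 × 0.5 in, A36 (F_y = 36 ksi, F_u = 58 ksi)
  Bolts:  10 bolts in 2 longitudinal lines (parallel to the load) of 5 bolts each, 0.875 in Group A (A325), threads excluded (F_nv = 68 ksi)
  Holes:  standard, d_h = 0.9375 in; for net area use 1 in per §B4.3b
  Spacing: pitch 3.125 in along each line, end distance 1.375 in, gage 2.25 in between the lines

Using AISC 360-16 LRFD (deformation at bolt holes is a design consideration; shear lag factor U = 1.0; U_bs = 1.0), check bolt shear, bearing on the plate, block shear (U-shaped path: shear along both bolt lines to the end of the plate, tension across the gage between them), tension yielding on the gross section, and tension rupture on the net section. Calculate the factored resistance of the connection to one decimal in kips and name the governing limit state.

Bolt shear: A_b = π(0.875)²/4 = 0.60132 in². φR_n = 0.75 × 68 × 0.60132 × 10 × 1 = 306.7 kips.
Bearing (0.5 in plate, F_u = 58 ksi): end bolts L_c = 1.375 − 0.9375/2 = 0.90625, R_n = min(1.2×0.90625×0.5×58, 2.4×0.875×0.5×58) = 31.538 kips/bolt; interior L_c = 3.125 − 0.9375 = 2.1875, R_n = 60.9 kips/bolt. φR_n = 0.75 × (2×31.538 + 8×60.9) = 412.7 kips.
Block shear: shear path 2×[1.375+4×3.125] = 2×13.875 in, A_gv = 13.875, A_nv = 2×(13.875 − 4.5×1)×0.5 = 9.375 in²; tension across gage: (2.25 − 1×1)×0.5 = 0.625 in². R_n = min(0.6×58×9.375, 0.6×36×13.875) + 1.0×58×0.625 = min(326.25, 299.7) + 36.25 = 335.95 kips. φR_n = 0.75 × 335.95 = 252.0 kips.
Tension yield (gross): A_g = 6.625×0.5 = 3.3125 in². φR_n = 0.90 × 36 × 3.3125 = 107.3 kips.
Tension rupture (net): A_n = (6.625 − 2×1)×0.5 = 2.3125 in² (U = 1.0, A_e = A_n). φR_n = 0.75 × 58 × 2.3125 = 100.6 kips.
Governing: min(306.7, 412.7, 252.0, 107.3, 100.6) = 100.6 kips → net-section rupture.

100.6 kips (net-section rupture governs)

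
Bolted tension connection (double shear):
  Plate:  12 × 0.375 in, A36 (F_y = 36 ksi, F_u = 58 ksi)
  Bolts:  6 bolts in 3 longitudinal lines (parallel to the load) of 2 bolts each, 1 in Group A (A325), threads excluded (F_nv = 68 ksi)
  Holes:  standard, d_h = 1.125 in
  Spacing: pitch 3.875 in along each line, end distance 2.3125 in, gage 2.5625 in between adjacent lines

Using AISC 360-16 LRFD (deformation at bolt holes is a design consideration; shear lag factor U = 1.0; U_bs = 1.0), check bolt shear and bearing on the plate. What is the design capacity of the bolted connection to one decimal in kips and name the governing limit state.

220.2 kips (bearing governs)

Bolt shear: A_b = π(1)²/4 = 0.7854 in². φR_n = 0.75 × 68 × 0.7854 × 6 × 2 = 480.7 kips.
Bearing (0.375 in plate, F_u = 58 ksi): end bolts L_c = 2.3125 − 1.125/2 = 1.75, R_n = min(1.2×1.75×0.375×58, 2.4×1×0.375×58) = 45.675 kips/bolt; interior L_c = 3.875 − 1.125 = 2.75, R_n = 52.2 kips/bolt. φR_n = 0.75 × (3×45.675 + 3×52.2) = 220.2 kips.
Governing: min(480.7, 220.2) = 220.2 kips → bearing.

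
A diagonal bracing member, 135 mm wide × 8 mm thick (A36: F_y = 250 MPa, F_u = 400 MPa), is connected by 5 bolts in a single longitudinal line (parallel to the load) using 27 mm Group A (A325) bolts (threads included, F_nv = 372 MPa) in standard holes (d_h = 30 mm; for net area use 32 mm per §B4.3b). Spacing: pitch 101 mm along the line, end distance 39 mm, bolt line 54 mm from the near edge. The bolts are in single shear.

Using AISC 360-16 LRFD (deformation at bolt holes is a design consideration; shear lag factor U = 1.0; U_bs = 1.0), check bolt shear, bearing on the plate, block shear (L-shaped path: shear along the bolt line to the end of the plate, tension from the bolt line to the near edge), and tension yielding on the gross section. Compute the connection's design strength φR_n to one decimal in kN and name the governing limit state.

243.0 kN (gross-section yield governs)

Bolt shear: A_b = π(27)²/4 = 572.56 mm². φR_n = 0.75 × 372 × 572.56 × 5 × 1 = 798.7 kN.
Bearing (8 mm plate, F_u = 400 MPa): end bolts L_c = 39 − 30/2 = 24, R_n = min(1.2×24×8×400, 2.4×27×8×400) = 92.16 kN/bolt; interior L_c = 101 − 30 = 71, R_n = 207.36 kN/bolt. φR_n = 0.75 × (1×92.16 + 4×207.36) = 691.2 kN.
Block shear: shear path 1×[39+4×101] = 1×443 mm, A_gv = 3544, A_nv = 1×(443 − 4.5×32)×8 = 2392 mm²; tension to near edge: (54 − 0.5×32)×8 = 304 mm². R_n = min(0.6×400×2392, 0.6×250×3544) + 1.0×400×304 = min(574.08, 531.6) + 121.6 = 653.2 kN. φR_n = 0.75 × 653.2 = 489.9 kN.
Tension yield (gross): A_g = 135×8 = 1080 mm². φR_n = 0.90 × 250 × 1080 = 243.0 kN.
Governing: min(798.7, 691.2, 489.9, 243.0) = 243.0 kN → gross-section yield.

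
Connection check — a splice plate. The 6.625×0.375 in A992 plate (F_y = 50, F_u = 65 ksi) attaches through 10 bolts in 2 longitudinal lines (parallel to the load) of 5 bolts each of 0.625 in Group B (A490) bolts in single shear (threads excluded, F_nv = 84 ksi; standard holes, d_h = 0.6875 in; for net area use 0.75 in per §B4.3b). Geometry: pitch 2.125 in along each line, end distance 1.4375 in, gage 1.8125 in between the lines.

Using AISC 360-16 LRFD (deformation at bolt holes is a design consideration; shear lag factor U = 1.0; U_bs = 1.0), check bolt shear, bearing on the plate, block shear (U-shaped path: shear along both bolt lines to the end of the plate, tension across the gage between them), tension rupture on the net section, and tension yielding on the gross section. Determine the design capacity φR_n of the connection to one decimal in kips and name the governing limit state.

Bolt shear: A_b = π(0.625)²/4 = 0.3068 in². φR_n = 0.75 × 84 × 0.3068 × 10 × 1 = 193.3 kips.
Bearing (0.375 in plate, F_u = 65 ksi): end bolts L_c = 1.4375 − 0.6875/2 = 1.09375, R_n = min(1.2×1.09375×0.375×65, 2.4×0.625×0.375×65) = 31.992 kips/bolt; interior L_c = 2.125 − 0.6875 = 1.4375, R_n = 36.563 kips/bolt. φR_n = 0.75 × (2×31.992 + 8×36.563) = 267.4 kips.
Block shear: shear path 2×[1.4375+4×2.125] = 2×9.9375 in, A_gv = 7.4531, A_nv = 2×(9.9375 − 4.5×0.75)×0.375 = 4.9219 in²; tension across gage: (1.8125 − 1×0.75)×0.375 = 0.39844 in². R_n = min(0.6×65×4.9219, 0.6×50×7.4531) + 1.0×65×0.39844 = min(191.95, 223.59) + 25.899 = 217.85 kips. φR_n = 0.75 × 217.85 = 163.4 kips.
Tension rupture (net): A_n = (6.625 − 2×0.75)×0.375 = 1.9219 in² (U = 1.0, A_e = A_n). φR_n = 0.75 × 65 × 1.9219 = 93.7 kips.
Tension yield (gross): A_g = 6.625×0.375 = 2.4844 in². φR_n = 0.90 × 50 × 2.4844 = 111.8 kips.
Governing: min(193.3, 267.4, 163.4, 93.7, 111.8) = 93.7 kips → net-section rupture.

93.7 kips (net-section rupture governs)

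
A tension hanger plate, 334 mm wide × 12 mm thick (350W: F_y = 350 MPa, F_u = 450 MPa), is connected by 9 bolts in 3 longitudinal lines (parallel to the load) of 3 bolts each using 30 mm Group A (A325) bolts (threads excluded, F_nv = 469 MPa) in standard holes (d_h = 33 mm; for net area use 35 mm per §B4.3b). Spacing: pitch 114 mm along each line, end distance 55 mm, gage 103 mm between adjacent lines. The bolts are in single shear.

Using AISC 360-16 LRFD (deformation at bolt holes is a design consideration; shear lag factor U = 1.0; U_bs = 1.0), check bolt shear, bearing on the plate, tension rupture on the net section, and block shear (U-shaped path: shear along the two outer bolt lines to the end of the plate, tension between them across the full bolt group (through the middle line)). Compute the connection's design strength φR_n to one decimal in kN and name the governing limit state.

927.5 kN (net-section rupture governs)

Bolt shear: A_b = π(30)²/4 = 706.86 mm². φR_n = 0.75 × 469 × 706.86 × 9 × 1 = 2237.7 kN.
Bearing (12 mm plate, F_u = 450 MPa): end bolts L_c = 55 − 33/2 = 38.5, R_n = min(1.2×38.5×12×450, 2.4×30×12×450) = 249.48 kN/bolt; interior L_c = 114 − 33 = 81, R_n = 388.8 kN/bolt. φR_n = 0.75 × (3×249.48 + 6×388.8) = 2310.9 kN.
Tension rupture (net): A_n = (334 − 3×35)×12 = 2748 mm² (U = 1.0, A_e = A_n). φR_n = 0.75 × 450 × 2748 = 927.5 kN.
Block shear: shear path 2×[55+2×114] = 2×283 mm, A_gv = 6792, A_nv = 2×(283 − 2.5×35)×12 = 4692 mm²; tension across gage: (206 − 2×35)×12 = 1632 mm². R_n = min(0.6×450×4692, 0.6×350×6792) + 1.0×450×1632 = min(1266.8, 1426.3) + 734.4 = 2001.2 kN. φR_n = 0.75 × 2001.2 = 1500.9 kN.
Governing: min(2237.7, 2310.9, 927.5, 1500.9) = 927.5 kN → net-section rupture.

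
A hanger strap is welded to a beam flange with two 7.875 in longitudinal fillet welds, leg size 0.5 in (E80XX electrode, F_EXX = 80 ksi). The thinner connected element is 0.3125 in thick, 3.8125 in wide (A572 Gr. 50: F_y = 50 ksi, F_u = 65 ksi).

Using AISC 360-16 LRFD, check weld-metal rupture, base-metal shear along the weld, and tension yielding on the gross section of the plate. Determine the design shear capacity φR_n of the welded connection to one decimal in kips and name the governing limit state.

53.6 kips (gross-section yield governs)

Weld metal: throat = 0.707×0.5 = 0.3535 in, L = 2×7.875 = 15.75 in. φR_n = 0.75 × 0.6 × 80 × 0.3535 × 15.75 = 200.4 kips.
Base metal shear (0.3125 in plate): yield φR_n = 1.0×0.6×50×0.3125×15.75 = 147.7 kips; rupture φR_n = 0.75×0.6×65×0.3125×15.75 = 144.0 kips; take 144.0 kips (rupture).
Tension yield (gross): A_g = 3.8125×0.3125 = 1.1914 in². φR_n = 0.90 × 50 × 1.1914 = 53.6 kips.
Governing: min(200.4, 144.0, 53.6) = 53.6 kips → gross-section yield.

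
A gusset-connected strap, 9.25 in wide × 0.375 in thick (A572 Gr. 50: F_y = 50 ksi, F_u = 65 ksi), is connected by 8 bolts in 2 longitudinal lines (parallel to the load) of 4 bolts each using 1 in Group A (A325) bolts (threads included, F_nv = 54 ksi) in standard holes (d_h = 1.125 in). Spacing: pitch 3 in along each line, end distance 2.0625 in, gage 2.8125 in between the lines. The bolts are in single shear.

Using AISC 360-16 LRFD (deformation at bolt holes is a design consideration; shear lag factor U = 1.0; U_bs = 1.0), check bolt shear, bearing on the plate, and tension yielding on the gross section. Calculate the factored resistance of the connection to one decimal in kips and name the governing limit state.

Bolt shear: A_b = π(1)²/4 = 0.7854 in². φR_n = 0.75 × 54 × 0.7854 × 8 × 1 = 254.5 kips.
Bearing (0.375 in plate, F_u = 65 ksi): end bolts L_c = 2.0625 − 1.125/2 = 1.5, R_n = min(1.2×1.5×0.375×65, 2.4×1×0.375×65) = 43.875 kips/bolt; interior L_c = 3 − 1.125 = 1.875, R_n = 54.844 kips/bolt. φR_n = 0.75 × (2×43.875 + 6×54.844) = 312.6 kips.
Tension yield (gross): A_g = 9.25×0.375 = 3.4688 in². φR_n = 0.90 × 50 × 3.4688 = 156.1 kips.
Governing: min(254.5, 312.6, 156.1) = 156.1 kips → gross-section yield.

156.1 kips (gross-section yield governs)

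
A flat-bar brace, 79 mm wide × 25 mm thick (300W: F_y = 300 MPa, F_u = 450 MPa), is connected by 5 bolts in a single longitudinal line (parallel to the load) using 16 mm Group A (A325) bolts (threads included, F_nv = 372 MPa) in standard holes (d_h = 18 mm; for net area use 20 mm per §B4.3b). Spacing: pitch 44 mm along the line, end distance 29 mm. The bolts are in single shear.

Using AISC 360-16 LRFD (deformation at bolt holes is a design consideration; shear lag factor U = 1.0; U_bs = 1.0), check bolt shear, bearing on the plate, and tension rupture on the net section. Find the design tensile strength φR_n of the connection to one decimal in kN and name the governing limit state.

Bolt shear: A_b = π(16)²/4 = 201.06 mm². φR_n = 0.75 × 372 × 201.06 × 5 × 1 = 280.5 kN.
Bearing (25 mm plate, F_u = 450 MPa): end bolts L_c = 29 − 18/2 = 20, R_n = min(1.2×20×25×450, 2.4×16×25×450) = 270 kN/bolt; interior L_c = 44 − 18 = 26, R_n = 351 kN/bolt. φR_n = 0.75 × (1×270 + 4×351) = 1255.5 kN.
Tension rupture (net): A_n = (79 − 1×20)×25 = 1475 mm² (U = 1.0, A_e = A_n). φR_n = 0.75 × 450 × 1475 = 497.8 kN.
Governing: min(280.5, 1255.5, 497.8) = 280.5 kN → bolt shear.

280.5 kN (bolt shear governs)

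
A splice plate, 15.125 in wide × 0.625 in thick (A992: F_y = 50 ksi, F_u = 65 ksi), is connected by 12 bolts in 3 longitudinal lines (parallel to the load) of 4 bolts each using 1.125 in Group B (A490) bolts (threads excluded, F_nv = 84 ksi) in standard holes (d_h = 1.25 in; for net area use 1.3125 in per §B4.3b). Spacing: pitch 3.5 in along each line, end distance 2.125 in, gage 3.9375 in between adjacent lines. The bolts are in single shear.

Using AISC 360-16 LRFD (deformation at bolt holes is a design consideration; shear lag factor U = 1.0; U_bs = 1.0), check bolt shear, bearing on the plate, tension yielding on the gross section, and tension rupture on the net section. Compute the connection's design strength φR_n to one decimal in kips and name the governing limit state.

Bolt shear: A_b = π(1.125)²/4 = 0.99402 in². φR_n = 0.75 × 84 × 0.99402 × 12 × 1 = 751.5 kips.
Bearing (0.625 in plate, F_u = 65 ksi): end bolts L_c = 2.125 − 1.25/2 = 1.5, R_n = min(1.2×1.5×0.625×65, 2.4×1.125×0.625×65) = 73.125 kips/bolt; interior L_c = 3.5 − 1.25 = 2.25, R_n = 109.69 kips/bolt. φR_n = 0.75 × (3×73.125 + 9×109.69) = 904.9 kips.
Tension yield (gross): A_g = 15.125×0.625 = 9.4531 in². φR_n = 0.90 × 50 × 9.4531 = 425.4 kips.
Tension rupture (net): A_n = (15.125 − 3×1.3125)×0.625 = 6.9922 in² (U = 1.0, A_e = A_n). φR_n = 0.75 × 65 × 6.9922 = 340.9 kips.
Governing: min(751.5, 904.9, 425.4, 340.9) = 340.9 kips → net-section rupture.

340.9 kips (net-section rupture governs)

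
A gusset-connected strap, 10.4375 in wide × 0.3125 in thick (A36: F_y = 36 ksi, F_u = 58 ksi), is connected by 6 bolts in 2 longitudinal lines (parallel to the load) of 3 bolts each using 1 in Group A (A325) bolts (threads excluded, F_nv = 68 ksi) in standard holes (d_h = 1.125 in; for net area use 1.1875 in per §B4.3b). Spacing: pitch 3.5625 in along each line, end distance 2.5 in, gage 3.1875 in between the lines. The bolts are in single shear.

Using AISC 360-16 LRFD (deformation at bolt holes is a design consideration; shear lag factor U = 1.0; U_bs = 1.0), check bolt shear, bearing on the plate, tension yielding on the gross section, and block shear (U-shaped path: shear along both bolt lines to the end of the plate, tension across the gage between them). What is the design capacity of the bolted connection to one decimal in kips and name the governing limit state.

105.7 kips (gross-section yield governs)

Bolt shear: A_b = π(1)²/4 = 0.7854 in². φR_n = 0.75 × 68 × 0.7854 × 6 × 1 = 240.3 kips.
Bearing (0.3125 in plate, F_u = 58 ksi): end bolts L_c = 2.5 − 1.125/2 = 1.9375, R_n = min(1.2×1.9375×0.3125×58, 2.4×1×0.3125×58) = 42.141 kips/bolt; interior L_c = 3.5625 − 1.125 = 2.4375, R_n = 43.5 kips/bolt. φR_n = 0.75 × (2×42.141 + 4×43.5) = 193.7 kips.
Tension yield (gross): A_g = 10.4375×0.3125 = 3.2617 in². φR_n = 0.90 × 36 × 3.2617 = 105.7 kips.
Block shear: shear path 2×[2.5+2×3.5625] = 2×9.625 in, A_gv = 6.0156, A_nv = 2×(9.625 − 2.5×1.1875)×0.3125 = 4.1602 in²; tension across gage: (3.1875 − 1×1.1875)×0.3125 = 0.625 in². R_n = min(0.6×58×4.1602, 0.6×36×6.0156) + 1.0×58×0.625 = min(144.77, 129.94) + 36.25 = 166.19 kips. φR_n = 0.75 × 166.19 = 124.6 kips.
Governing: min(240.3, 193.7, 105.7, 124.6) = 105.7 kips → gross-section yield.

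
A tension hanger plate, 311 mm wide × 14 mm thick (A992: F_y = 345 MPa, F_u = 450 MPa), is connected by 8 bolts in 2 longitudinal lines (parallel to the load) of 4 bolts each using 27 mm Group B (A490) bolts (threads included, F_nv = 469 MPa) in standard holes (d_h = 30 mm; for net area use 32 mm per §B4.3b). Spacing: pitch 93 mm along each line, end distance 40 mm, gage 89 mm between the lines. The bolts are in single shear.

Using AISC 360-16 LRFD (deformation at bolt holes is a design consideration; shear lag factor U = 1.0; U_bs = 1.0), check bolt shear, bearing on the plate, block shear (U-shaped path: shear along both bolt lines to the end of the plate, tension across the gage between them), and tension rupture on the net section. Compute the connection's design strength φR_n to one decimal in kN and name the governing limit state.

Bolt shear: A_b = π(27)²/4 = 572.56 mm². φR_n = 0.75 × 469 × 572.56 × 8 × 1 = 1611.2 kN.
Bearing (14 mm plate, F_u = 450 MPa): end bolts L_c = 40 − 30/2 = 25, R_n = min(1.2×25×14×450, 2.4×27×14×450) = 189 kN/bolt; interior L_c = 93 − 30 = 63, R_n = 408.24 kN/bolt. φR_n = 0.75 × (2×189 + 6×408.24) = 2120.6 kN.
Block shear: shear path 2×[40+3×93] = 2×319 mm, A_gv = 8932, A_nv = 2×(319 − 3.5×32)×14 = 5796 mm²; tension across gage: (89 − 1×32)×14 = 798 mm². R_n = min(0.6×450×5796, 0.6×345×8932) + 1.0×450×798 = min(1564.9, 1848.9) + 359.1 = 1924 kN. φR_n = 0.75 × 1924 = 1443.0 kN.
Tension rupture (net): A_n = (311 − 2×32)×14 = 3458 mm² (U = 1.0, A_e = A_n). φR_n = 0.75 × 450 × 3458 = 1167.1 kN.
Governing: min(1611.2, 2120.6, 1443.0, 1167.1) = 1167.1 kN → net-section rupture.

1167.1 kN (net-section rupture governs)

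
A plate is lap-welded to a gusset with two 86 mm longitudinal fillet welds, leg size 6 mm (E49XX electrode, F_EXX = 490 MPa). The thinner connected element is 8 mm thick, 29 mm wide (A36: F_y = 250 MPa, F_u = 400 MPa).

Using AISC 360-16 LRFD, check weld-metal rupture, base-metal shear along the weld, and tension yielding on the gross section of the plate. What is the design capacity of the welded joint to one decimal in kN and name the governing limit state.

52.2 kN (gross-section yield governs)

Weld metal: throat = 0.707×6 = 4.242 mm, L = 2×86 = 172 mm. φR_n = 0.75 × 0.6 × 490 × 4.242 × 172 = 160.9 kN.
Base metal shear (8 mm plate): yield φR_n = 1.0×0.6×250×8×172 = 206.4 kN; rupture φR_n = 0.75×0.6×400×8×172 = 247.7 kN; take 206.4 kN (yield).
Tension yield (gross): A_g = 29×8 = 232 mm². φR_n = 0.90 × 250 × 232 = 52.2 kN.
Governing: min(160.9, 206.4, 52.2) = 52.2 kN → gross-section yield.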